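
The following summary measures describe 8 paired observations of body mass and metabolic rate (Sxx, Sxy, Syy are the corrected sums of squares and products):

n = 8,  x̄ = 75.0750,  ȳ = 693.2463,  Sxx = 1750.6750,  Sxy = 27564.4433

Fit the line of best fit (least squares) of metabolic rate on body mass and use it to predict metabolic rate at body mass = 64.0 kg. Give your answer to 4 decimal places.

b = Sxy/Sxx = 27564.4433/1750.675 = 15.745037
a = ȳ − b·x̄ = 693.2463 − 15.745037·75.075 = -488.812381
ŷ(64.0) = a + b·64.0 = -488.812381 + 15.745037·64 = 518.870011

518.8700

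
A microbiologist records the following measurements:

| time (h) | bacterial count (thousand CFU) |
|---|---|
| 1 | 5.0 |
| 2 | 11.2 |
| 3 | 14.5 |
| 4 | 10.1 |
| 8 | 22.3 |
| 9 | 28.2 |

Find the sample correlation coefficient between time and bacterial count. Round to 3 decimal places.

0.948

n = 6, Σx = 27, Σy = 91.3, Σxy = 543.5, Σx² = 175, Σy² = 1755.23
Sxx = Σx² − (Σx)²/n = 175 − 121.5 = 53.5
Sxy = Σxy − (Σx)(Σy)/n = 543.5 − 410.85 = 132.65
Syy = Σy² − (Σy)²/n = 1755.23 − 1389.281667 = 365.948333
r = Sxy/√(Sxx·Syy) = 132.65/√(19578.235833) = 132.65/139.922249 = 0.948026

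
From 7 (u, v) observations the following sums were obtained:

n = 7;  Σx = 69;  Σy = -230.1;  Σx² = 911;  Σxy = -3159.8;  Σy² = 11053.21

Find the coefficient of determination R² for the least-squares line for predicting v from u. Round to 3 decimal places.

Sxx = Σx² − (Σx)²/n = 911 − 680.142857 = 230.857143
Sxy = Σxy − (Σx)(Σy)/n = -3159.8 − (-2268.128571) = -891.671429
Syy = Σy² − (Σy)²/n = 11053.21 − 7563.715714 = 3489.494286
R² = Sxy²/(Sxx·Syy) = (-891.671429)²/(230.857143·3489.494286) = 0.986970

0.987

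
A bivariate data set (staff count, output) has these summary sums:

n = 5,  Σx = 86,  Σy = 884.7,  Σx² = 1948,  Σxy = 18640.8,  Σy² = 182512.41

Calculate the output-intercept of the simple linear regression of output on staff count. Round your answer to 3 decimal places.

Sxx = Σx² − (Σx)²/n = 1948 − 1479.2 = 468.8
Sxy = Σxy − (Σx)(Σy)/n = 18640.8 − 15216.84 = 3423.96
b = Sxy/Sxx = 3423.96/468.8 = 7.303669
a = ȳ − b·x̄ = 176.94 − 7.303669·17.2 = 51.316894

51.317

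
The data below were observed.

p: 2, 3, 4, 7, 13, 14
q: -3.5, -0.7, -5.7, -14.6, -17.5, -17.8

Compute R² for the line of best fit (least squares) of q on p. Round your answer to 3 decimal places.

0.863

n = 6, Σx = 43, Σy = -59.8, Σxy = -610.8, Σx² = 443, Σy² = 881.48
Sxx = Σx² − (Σx)²/n = 443 − 308.166667 = 134.833333
Sxy = Σxy − (Σx)(Σy)/n = -610.8 − (-428.566667) = -182.233333
Syy = Σy² − (Σy)²/n = 881.48 − 596.006667 = 285.473333
R² = Sxy²/(Sxx·Syy) = (-182.233333)²/(134.833333·285.473333) = 0.862766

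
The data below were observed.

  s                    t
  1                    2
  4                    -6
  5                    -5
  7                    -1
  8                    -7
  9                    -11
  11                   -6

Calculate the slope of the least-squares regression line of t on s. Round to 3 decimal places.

n = 7, Σx = 45, Σy = -34, Σxy = -275, Σx² = 357
Sxx = Σx² − (Σx)²/n = 357 − 289.285714 = 67.714286
Sxy = Σxy − (Σx)(Σy)/n = -275 − (-218.571429) = -56.428571
b = Sxy/Sxx = -56.428571/67.714286 = -0.833333

-0.833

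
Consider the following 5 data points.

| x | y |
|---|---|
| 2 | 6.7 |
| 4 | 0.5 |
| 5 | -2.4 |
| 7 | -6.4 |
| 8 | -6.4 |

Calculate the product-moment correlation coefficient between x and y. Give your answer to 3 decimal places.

n = 5, Σx = 26, Σy = -8, Σxy = -92.6, Σx² = 158, Σy² = 132.82
Sxx = Σx² − (Σx)²/n = 158 − 135.2 = 22.8
Sxy = Σxy − (Σx)(Σy)/n = -92.6 − (-41.6) = -51
Syy = Σy² − (Σy)²/n = 132.82 − 12.8 = 120.02
r = Sxy/√(Sxx·Syy) = -51/√(2736.456) = -51/52.311146 = -0.974936

-0.975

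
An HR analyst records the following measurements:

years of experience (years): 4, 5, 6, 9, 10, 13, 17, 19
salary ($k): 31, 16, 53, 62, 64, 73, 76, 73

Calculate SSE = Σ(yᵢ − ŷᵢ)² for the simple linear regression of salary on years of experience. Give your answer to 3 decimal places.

1042.168

n = 8, Σx = 83, Σy = 448, Σxy = 5348, Σx² = 1077, Σy² = 28400
Sxx = Σx² − (Σx)²/n = 1077 − 861.125 = 215.875
Sxy = Σxy − (Σx)(Σy)/n = 5348 − 4648 = 700
Syy = Σy² − (Σy)²/n = 28400 − 25088 = 3312
b = Sxy/Sxx = 700/215.875 = 3.242617
SSE = Syy − b·Sxy = 3312 − 3.242617·700 = 1042.167921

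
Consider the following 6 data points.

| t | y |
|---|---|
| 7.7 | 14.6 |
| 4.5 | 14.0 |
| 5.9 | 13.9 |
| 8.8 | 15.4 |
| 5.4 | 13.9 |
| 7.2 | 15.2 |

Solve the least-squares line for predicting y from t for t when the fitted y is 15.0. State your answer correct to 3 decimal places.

7.940

n = 6, Σx = 39.5, Σy = 87, Σxy = 577.45, Σx² = 272.79
Sxx = Σx² − (Σx)²/n = 272.79 − 260.041667 = 12.748333
Sxy = Σxy − (Σx)(Σy)/n = 577.45 − 572.75 = 4.7
b = Sxy/Sxx = 4.7/12.748333 = 0.368676
a = ȳ − b·x̄ = 14.5 − 0.368676·6.583333 = 12.072885
Set a + b·x = 15.0: x = (15.0 − 12.072885) / 0.368676 = 7.939539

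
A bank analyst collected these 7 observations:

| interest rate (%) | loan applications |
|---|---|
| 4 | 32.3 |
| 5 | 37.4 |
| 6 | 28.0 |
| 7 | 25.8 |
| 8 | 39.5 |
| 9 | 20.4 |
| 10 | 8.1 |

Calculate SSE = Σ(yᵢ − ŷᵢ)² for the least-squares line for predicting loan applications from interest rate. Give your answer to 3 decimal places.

371.817

n = 7, Σx = 49, Σy = 191.5, Σxy = 1245.4, Σx² = 371, Σy² = 5933.71
Sxx = Σx² − (Σx)²/n = 371 − 343 = 28
Sxy = Σxy − (Σx)(Σy)/n = 1245.4 − 1340.5 = -95.1
Syy = Σy² − (Σy)²/n = 5933.71 − 5238.892857 = 694.817143
b = Sxy/Sxx = -95.1/28 = -3.396429
SSE = Syy − b·Sxy = 694.817143 − (-3.396429)·(-95.1) = 371.816786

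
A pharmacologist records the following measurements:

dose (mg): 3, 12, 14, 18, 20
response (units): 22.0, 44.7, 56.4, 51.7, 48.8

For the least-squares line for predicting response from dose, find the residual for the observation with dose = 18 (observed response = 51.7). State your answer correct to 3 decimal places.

n = 5, Σx = 67, Σy = 223.6, Σxy = 3298.6, Σx² = 1073
Sxx = Σx² − (Σx)²/n = 1073 − 897.8 = 175.2
Sxy = Σxy − (Σx)(Σy)/n = 3298.6 − 2996.24 = 302.36
b = Sxy/Sxx = 302.36/175.2 = 1.725799
a = ȳ − b·x̄ = 44.72 − 1.725799·13.4 = 21.594292
ŷ(18) = 21.594292 + 1.725799·18 = 52.658676
residual = y − ŷ = 51.7 − 52.658676 = -0.958676

-0.959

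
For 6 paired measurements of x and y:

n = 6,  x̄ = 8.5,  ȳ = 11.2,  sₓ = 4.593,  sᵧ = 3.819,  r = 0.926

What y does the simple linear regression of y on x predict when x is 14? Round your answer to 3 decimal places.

15.435

b = r · sᵧ/sₓ = 0.926 · 3.819/4.593 = 0.769953
a = ȳ − b·x̄ = 11.2 − 0.769953·8.5 = 4.655400
ŷ(14) = a + b·14 = 4.655400 + 0.769953·14 = 15.434741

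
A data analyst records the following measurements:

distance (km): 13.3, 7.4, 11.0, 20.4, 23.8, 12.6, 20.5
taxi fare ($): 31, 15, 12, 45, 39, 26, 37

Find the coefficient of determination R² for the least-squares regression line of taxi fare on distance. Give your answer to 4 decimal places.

n = 7, Σx = 109, Σy = 205, Σxy = 3587.6, Σx² = 1914.26, Σy² = 6921
Sxx = Σx² − (Σx)²/n = 1914.26 − 1697.285714 = 216.974286
Sxy = Σxy − (Σx)(Σy)/n = 3587.6 − 3192.142857 = 395.457143
Syy = Σy² − (Σy)²/n = 6921 − 6003.571429 = 917.428571
R² = Sxy²/(Sxx·Syy) = (395.457143)²/(216.974286·917.428571) = 0.785630

0.7856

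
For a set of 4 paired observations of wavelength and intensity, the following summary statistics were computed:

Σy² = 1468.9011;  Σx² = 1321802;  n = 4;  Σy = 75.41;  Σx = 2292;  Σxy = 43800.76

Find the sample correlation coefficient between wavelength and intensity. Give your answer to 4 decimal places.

Sxx = Σx² − (Σx)²/n = 1321802 − 1313316 = 8486
Sxy = Σxy − (Σx)(Σy)/n = 43800.76 − 43209.93 = 590.83
Syy = Σy² − (Σy)²/n = 1468.9011 − 1421.667025 = 47.234075
r = Sxy/√(Sxx·Syy) = 590.83/√(400828.36045) = 590.83/633.110070 = 0.933218

0.9332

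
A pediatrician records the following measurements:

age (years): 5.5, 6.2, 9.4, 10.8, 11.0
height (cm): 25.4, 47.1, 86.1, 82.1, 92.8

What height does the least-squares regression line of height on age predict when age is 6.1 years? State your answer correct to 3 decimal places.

n = 5, Σx = 42.9, Σy = 333.5, Σxy = 3148.54, Σx² = 394.69
Sxx = Σx² − (Σx)²/n = 394.69 − 368.082 = 26.608
Sxy = Σxy − (Σx)(Σy)/n = 3148.54 − 2861.43 = 287.11
b = Sxy/Sxx = 287.11/26.608 = 10.790364
a = ȳ − b·x̄ = 66.7 − 10.790364·8.58 = -25.881321
ŷ(6.1) = a + b·6.1 = -25.881321 + 10.790364·6.1 = 39.939898

39.940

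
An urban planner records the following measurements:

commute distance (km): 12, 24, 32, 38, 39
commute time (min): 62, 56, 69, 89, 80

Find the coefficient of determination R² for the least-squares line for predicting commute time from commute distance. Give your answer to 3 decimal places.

0.624

n = 5, Σx = 145, Σy = 356, Σxy = 10798, Σx² = 4709, Σy² = 26062
Sxx = Σx² − (Σx)²/n = 4709 − 4205 = 504
Sxy = Σxy − (Σx)(Σy)/n = 10798 − 10324 = 474
Syy = Σy² − (Σy)²/n = 26062 − 25347.2 = 714.8
R² = Sxy²/(Sxx·Syy) = (474)²/(504·714.8) = 0.623651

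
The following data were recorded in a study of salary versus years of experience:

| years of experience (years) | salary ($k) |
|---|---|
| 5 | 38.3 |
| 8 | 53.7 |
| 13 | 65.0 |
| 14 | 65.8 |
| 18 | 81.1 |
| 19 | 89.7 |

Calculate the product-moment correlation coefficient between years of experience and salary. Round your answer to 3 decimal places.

0.985

n = 6, Σx = 77, Σy = 393.6, Σxy = 5551.4, Σx² = 1139, Σy² = 27528.52
Sxx = Σx² − (Σx)²/n = 1139 − 988.166667 = 150.833333
Sxy = Σxy − (Σx)(Σy)/n = 5551.4 − 5051.2 = 500.2
Syy = Σy² − (Σy)²/n = 27528.52 − 25820.16 = 1708.36
r = Sxy/√(Sxx·Syy) = 500.2/√(257677.633333) = 500.2/507.619575 = 0.985384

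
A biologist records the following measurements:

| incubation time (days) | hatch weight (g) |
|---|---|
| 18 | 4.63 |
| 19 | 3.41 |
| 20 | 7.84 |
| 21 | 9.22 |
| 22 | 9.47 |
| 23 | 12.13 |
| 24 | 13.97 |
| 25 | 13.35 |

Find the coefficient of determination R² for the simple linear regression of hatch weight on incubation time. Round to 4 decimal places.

n = 8, Σx = 172, Σy = 74.02, Σxy = 1654.91, Σx² = 3740, Σy² = 789.7402
Sxx = Σx² − (Σx)²/n = 3740 − 3698 = 42
Sxy = Σxy − (Σx)(Σy)/n = 1654.91 − 1591.43 = 63.48
Syy = Σy² − (Σy)²/n = 789.7402 − 684.87005 = 104.87015
R² = Sxy²/(Sxx·Syy) = (63.48)²/(42·104.87015) = 0.914898

0.9149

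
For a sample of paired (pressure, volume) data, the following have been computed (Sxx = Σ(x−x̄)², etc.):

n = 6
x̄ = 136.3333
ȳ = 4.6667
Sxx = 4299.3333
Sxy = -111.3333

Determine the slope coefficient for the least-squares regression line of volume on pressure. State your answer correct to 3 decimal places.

-0.026

b = Sxy/Sxx = -111.3333/4299.3333 = -0.025895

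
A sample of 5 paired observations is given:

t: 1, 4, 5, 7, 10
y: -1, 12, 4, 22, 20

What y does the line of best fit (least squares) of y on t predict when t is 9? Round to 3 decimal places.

n = 5, Σx = 27, Σy = 57, Σxy = 421, Σx² = 191
Sxx = Σx² − (Σx)²/n = 191 − 145.8 = 45.2
Sxy = Σxy − (Σx)(Σy)/n = 421 − 307.8 = 113.2
b = Sxy/Sxx = 113.2/45.2 = 2.504425
a = ȳ − b·x̄ = 11.4 − 2.504425·5.4 = -2.123894
ŷ(9) = a + b·9 = -2.123894 + 2.504425·9 = 20.415929

20.416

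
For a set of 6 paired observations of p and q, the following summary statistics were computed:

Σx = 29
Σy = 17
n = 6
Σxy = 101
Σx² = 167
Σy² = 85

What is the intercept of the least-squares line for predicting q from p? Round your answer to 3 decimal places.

-0.559

Sxx = Σx² − (Σx)²/n = 167 − 140.166667 = 26.833333
Sxy = Σxy − (Σx)(Σy)/n = 101 − 82.166667 = 18.833333
b = Sxy/Sxx = 18.833333/26.833333 = 0.701863
a = ȳ − b·x̄ = 2.833333 − 0.701863·4.833333 = -0.559006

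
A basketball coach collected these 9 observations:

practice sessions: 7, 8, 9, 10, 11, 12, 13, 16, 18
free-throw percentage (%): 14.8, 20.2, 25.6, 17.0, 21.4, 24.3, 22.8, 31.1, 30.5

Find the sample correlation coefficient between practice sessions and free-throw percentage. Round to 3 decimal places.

n = 9, Σx = 104, Σy = 207.7, Σxy = 2535.6, Σx² = 1308, Σy² = 5037.19
Sxx = Σx² − (Σx)²/n = 1308 − 1201.777778 = 106.222222
Sxy = Σxy − (Σx)(Σy)/n = 2535.6 − 2400.088889 = 135.511111
Syy = Σy² − (Σy)²/n = 5037.19 − 4793.254444 = 243.935556
r = Sxy/√(Sxx·Syy) = 135.511111/√(25911.376790) = 135.511111/160.970111 = 0.841840

0.842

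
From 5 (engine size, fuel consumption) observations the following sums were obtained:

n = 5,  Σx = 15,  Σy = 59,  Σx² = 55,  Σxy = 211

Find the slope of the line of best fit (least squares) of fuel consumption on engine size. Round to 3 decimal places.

3.400

Sxx = Σx² − (Σx)²/n = 55 − 45 = 10
Sxy = Σxy − (Σx)(Σy)/n = 211 − 177 = 34
b = Sxy/Sxx = 34/10 = 3.4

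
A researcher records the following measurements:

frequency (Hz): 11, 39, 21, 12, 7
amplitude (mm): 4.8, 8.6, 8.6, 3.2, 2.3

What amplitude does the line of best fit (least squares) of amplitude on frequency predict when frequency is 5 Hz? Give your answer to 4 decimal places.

2.9575

n = 5, Σx = 90, Σy = 27.5, Σxy = 623.3, Σx² = 2276
Sxx = Σx² − (Σx)²/n = 2276 − 1620 = 656
Sxy = Σxy − (Σx)(Σy)/n = 623.3 − 495 = 128.3
b = Sxy/Sxx = 128.3/656 = 0.195579
a = ȳ − b·x̄ = 5.5 − 0.195579·18 = 1.979573
ŷ(5) = a + b·5 = 1.979573 + 0.195579·5 = 2.957470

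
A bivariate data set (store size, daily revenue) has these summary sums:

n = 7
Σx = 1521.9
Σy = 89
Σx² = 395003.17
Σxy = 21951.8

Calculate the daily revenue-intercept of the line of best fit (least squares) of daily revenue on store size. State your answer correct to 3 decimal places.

Sxx = Σx² − (Σx)²/n = 395003.17 − 330882.801429 = 64120.368571
Sxy = Σxy − (Σx)(Σy)/n = 21951.8 − 19349.871429 = 2601.928571
b = Sxy/Sxx = 2601.928571/64120.368571 = 0.040579
a = ȳ − b·x̄ = 12.714286 − 0.040579·217.414286 = 3.891872

3.892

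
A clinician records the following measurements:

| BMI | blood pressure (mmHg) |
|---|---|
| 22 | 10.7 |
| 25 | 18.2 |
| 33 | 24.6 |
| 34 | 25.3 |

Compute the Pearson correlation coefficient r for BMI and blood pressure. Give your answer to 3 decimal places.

0.966

n = 4, Σx = 114, Σy = 78.8, Σxy = 2362.4, Σx² = 3354, Σy² = 1690.98
Sxx = Σx² − (Σx)²/n = 3354 − 3249 = 105
Sxy = Σxy − (Σx)(Σy)/n = 2362.4 − 2245.8 = 116.6
Syy = Σy² − (Σy)²/n = 1690.98 − 1552.36 = 138.62
r = Sxy/√(Sxx·Syy) = 116.6/√(14555.1) = 116.6/120.644519 = 0.966476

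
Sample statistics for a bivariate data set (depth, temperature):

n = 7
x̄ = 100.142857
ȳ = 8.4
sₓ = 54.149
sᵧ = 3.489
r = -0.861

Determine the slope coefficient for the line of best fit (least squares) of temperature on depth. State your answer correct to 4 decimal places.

b = r · sᵧ/sₓ = -0.861 · 3.489/54.149 = -0.055477

-0.0555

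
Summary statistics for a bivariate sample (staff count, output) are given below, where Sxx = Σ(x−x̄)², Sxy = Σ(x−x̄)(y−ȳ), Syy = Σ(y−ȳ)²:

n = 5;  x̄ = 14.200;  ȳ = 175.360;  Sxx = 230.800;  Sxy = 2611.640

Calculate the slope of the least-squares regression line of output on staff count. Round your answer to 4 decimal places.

11.3156

b = Sxy/Sxx = 2611.64/230.8 = 11.315598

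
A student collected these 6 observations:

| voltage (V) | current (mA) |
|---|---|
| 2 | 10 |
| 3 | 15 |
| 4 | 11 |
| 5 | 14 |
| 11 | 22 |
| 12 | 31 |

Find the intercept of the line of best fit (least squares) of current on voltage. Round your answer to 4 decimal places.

6.4514

n = 6, Σx = 37, Σy = 103, Σxy = 793, Σx² = 319
Sxx = Σx² − (Σx)²/n = 319 − 228.166667 = 90.833333
Sxy = Σxy − (Σx)(Σy)/n = 793 − 635.166667 = 157.833333
b = Sxy/Sxx = 157.833333/90.833333 = 1.737615
a = ȳ − b·x̄ = 17.166667 − 1.737615·6.166667 = 6.451376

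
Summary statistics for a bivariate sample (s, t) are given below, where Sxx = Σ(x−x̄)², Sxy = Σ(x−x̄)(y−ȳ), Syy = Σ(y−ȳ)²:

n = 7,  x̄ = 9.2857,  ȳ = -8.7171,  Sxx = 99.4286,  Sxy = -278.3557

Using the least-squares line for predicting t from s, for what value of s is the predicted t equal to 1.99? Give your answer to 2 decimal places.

5.46

b = Sxy/Sxx = -278.3557/99.4286 = -2.799554
a = ȳ − b·x̄ = -8.7171 − (-2.799554)·9.2857 = 17.278715
Set a + b·x = 1.99: x = (1.99 − 17.278715) / (-2.799554) = 5.461126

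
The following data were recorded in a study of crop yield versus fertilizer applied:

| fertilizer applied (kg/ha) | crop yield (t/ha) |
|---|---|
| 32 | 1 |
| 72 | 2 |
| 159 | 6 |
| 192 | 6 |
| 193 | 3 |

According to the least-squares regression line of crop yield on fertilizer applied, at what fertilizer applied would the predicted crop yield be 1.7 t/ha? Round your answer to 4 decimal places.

51.8259

n = 5, Σx = 648, Σy = 18, Σxy = 2861, Σx² = 105602
Sxx = Σx² − (Σx)²/n = 105602 − 83980.8 = 21621.2
Sxy = Σxy − (Σx)(Σy)/n = 2861 − 2332.8 = 528.2
b = Sxy/Sxx = 528.2/21621.2 = 0.024430
a = ȳ − b·x̄ = 3.6 − 0.024430·129.6 = 0.433907
Set a + b·x = 1.7: x = (1.7 − 0.433907) / 0.024430 = 51.825899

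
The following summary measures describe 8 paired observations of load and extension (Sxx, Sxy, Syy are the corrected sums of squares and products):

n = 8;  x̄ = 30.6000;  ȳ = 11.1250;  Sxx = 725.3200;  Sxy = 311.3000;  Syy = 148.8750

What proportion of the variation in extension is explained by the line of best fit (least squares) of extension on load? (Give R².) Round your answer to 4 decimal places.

0.8974

R² = Sxy²/(Sxx·Syy) = (311.3)²/(725.32·148.875) = 0.897443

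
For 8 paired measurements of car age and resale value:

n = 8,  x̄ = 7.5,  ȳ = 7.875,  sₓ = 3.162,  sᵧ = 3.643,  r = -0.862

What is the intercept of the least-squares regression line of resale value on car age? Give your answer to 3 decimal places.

b = r · sᵧ/sₓ = -0.862 · 3.643/3.162 = -0.993127
a = ȳ − b·x̄ = 7.875 − (-0.993127)·7.5 = 15.323449

15.323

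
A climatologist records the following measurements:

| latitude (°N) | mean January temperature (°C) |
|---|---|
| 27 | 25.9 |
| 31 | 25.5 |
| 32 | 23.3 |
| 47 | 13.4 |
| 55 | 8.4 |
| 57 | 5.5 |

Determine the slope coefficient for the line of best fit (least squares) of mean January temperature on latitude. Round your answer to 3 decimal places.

-0.686

n = 6, Σx = 249, Σy = 102, Σxy = 3640.7, Σx² = 11197
Sxx = Σx² − (Σx)²/n = 11197 − 10333.5 = 863.5
Sxy = Σxy − (Σx)(Σy)/n = 3640.7 − 4233 = -592.3
b = Sxy/Sxx = -592.3/863.5 = -0.685929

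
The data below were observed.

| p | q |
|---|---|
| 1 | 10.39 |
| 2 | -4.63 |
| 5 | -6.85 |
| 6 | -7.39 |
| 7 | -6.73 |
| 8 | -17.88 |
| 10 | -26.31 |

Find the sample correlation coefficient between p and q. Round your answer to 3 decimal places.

n = 7, Σx = 39, Σy = -59.4, Σxy = -530.71, Σx² = 279, Σy² = 1288.127
Sxx = Σx² − (Σx)²/n = 279 − 217.285714 = 61.714286
Sxy = Σxy − (Σx)(Σy)/n = -530.71 − (-330.942857) = -199.767143
Syy = Σy² − (Σy)²/n = 1288.127 − 504.051429 = 784.075571
r = Sxy/√(Sxx·Syy) = -199.767143/√(48388.663837) = -199.767143/219.974234 = -0.908139

-0.908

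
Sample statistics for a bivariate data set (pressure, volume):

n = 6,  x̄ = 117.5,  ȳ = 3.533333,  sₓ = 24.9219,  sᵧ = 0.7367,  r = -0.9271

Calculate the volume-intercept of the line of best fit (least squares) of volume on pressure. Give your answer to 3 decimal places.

6.753

b = r · sᵧ/sₓ = -0.9271 · 0.7367/24.9219 = -0.027405
a = ȳ − b·x̄ = 3.533333 − (-0.027405)·117.5 = 6.753467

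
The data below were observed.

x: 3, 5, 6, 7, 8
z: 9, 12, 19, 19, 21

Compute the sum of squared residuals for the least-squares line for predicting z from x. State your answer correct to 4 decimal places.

10.4324

n = 5, Σx = 29, Σy = 80, Σxy = 502, Σx² = 183, Σy² = 1388
Sxx = Σx² − (Σx)²/n = 183 − 168.2 = 14.8
Sxy = Σxy − (Σx)(Σy)/n = 502 − 464 = 38
Syy = Σy² − (Σy)²/n = 1388 − 1280 = 108
b = Sxy/Sxx = 38/14.8 = 2.567568
SSE = Syy − b·Sxy = 108 − 2.567568·38 = 10.432432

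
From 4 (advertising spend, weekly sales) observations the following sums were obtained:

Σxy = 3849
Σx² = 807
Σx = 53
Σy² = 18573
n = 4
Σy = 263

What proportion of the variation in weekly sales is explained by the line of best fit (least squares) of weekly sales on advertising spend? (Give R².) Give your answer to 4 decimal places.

Sxx = Σx² − (Σx)²/n = 807 − 702.25 = 104.75
Sxy = Σxy − (Σx)(Σy)/n = 3849 − 3484.75 = 364.25
Syy = Σy² − (Σy)²/n = 18573 − 17292.25 = 1280.75
R² = Sxy²/(Sxx·Syy) = (364.25)²/(104.75·1280.75) = 0.988965

0.9890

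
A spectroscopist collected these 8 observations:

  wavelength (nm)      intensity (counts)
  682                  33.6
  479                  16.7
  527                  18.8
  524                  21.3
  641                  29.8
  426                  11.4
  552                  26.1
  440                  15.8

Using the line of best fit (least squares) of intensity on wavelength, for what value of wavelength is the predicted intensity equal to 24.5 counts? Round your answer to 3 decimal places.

568.389

n = 8, Σx = 4271, Σy = 173.5, Σxy = 97300.7, Σx² = 2337531
Sxx = Σx² − (Σx)²/n = 2337531 − 2280180.125 = 57350.875
Sxy = Σxy − (Σx)(Σy)/n = 97300.7 − 92627.3125 = 4673.3875
b = Sxy/Sxx = 4673.3875/57350.875 = 0.081488
a = ȳ − b·x̄ = 21.6875 − 0.081488·533.875 = -21.816714
Set a + b·x = 24.5: x = (24.5 − (-21.816714)) / 0.081488 = 568.389436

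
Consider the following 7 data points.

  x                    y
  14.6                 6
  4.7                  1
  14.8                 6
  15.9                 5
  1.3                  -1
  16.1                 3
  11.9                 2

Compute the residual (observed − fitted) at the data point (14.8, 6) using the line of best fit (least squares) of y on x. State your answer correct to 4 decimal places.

1.5069

n = 7, Σx = 79.3, Σy = 22, Σxy = 331.4, Σx² = 1109.61
Sxx = Σx² − (Σx)²/n = 1109.61 − 898.355714 = 211.254286
Sxy = Σxy − (Σx)(Σy)/n = 331.4 − 249.228571 = 82.171429
b = Sxy/Sxx = 82.171429/211.254286 = 0.388969
a = ȳ − b·x̄ = 3.142857 − 0.388969·11.328571 = -1.263609
ŷ(14.8) = -1.263609 + 0.388969·14.8 = 4.493136
residual = y − ŷ = 6 − 4.493136 = 1.506864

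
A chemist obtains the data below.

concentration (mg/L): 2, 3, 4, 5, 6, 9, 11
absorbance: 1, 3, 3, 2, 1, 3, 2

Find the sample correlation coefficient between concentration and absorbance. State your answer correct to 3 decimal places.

n = 7, Σx = 40, Σy = 15, Σxy = 88, Σx² = 292, Σy² = 37
Sxx = Σx² − (Σx)²/n = 292 − 228.571429 = 63.428571
Sxy = Σxy − (Σx)(Σy)/n = 88 − 85.714286 = 2.285714
Syy = Σy² − (Σy)²/n = 37 − 32.142857 = 4.857143
r = Sxy/√(Sxx·Syy) = 2.285714/√(308.081633) = 2.285714/17.552254 = 0.130223

0.130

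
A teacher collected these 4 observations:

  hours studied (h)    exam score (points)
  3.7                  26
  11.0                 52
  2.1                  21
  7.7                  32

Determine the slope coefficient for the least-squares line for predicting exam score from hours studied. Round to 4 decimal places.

3.2347

n = 4, Σx = 24.5, Σy = 131, Σxy = 958.7, Σx² = 198.39
Sxx = Σx² − (Σx)²/n = 198.39 − 150.0625 = 48.3275
Sxy = Σxy − (Σx)(Σy)/n = 958.7 − 802.375 = 156.325
b = Sxy/Sxx = 156.325/48.3275 = 3.234701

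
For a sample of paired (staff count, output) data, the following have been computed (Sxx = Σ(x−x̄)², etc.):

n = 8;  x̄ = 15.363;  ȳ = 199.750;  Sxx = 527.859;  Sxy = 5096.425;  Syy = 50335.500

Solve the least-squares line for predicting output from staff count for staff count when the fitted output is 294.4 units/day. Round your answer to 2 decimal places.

b = Sxy/Sxx = 5096.425/527.859 = 9.654898
a = ȳ − b·x̄ = 199.75 − 9.654898·15.363 = 51.421796
Set a + b·x = 294.4: x = (294.4 − 51.421796) / 9.654898 = 25.166314

25.17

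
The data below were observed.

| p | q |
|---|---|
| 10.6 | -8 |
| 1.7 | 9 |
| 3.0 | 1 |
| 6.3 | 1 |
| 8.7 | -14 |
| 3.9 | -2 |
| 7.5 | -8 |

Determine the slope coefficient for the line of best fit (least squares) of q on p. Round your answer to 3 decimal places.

n = 7, Σx = 41.7, Σy = -21, Σxy = -249.8, Σx² = 311.09
Sxx = Σx² − (Σx)²/n = 311.09 − 248.412857 = 62.677143
Sxy = Σxy − (Σx)(Σy)/n = -249.8 − (-125.1) = -124.7
b = Sxy/Sxx = -124.7/62.677143 = -1.989561

-1.990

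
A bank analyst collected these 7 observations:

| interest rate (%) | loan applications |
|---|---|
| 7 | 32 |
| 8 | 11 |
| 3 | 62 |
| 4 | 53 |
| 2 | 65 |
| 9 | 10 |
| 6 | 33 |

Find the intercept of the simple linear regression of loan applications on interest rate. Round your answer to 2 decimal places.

85.28

n = 7, Σx = 39, Σy = 266, Σxy = 1128, Σx² = 259
Sxx = Σx² − (Σx)²/n = 259 − 217.285714 = 41.714286
Sxy = Σxy − (Σx)(Σy)/n = 1128 − 1482 = -354
b = Sxy/Sxx = -354/41.714286 = -8.486301
a = ȳ − b·x̄ = 38 − (-8.486301)·5.571429 = 85.280822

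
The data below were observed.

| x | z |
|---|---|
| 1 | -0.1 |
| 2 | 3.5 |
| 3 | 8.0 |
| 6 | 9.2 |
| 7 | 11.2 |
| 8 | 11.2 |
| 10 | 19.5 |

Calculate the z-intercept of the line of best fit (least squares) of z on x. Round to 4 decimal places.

-0.3797

n = 7, Σx = 37, Σy = 62.5, Σxy = 449.1, Σx² = 263
Sxx = Σx² − (Σx)²/n = 263 − 195.571429 = 67.428571
Sxy = Σxy − (Σx)(Σy)/n = 449.1 − 330.357143 = 118.742857
b = Sxy/Sxx = 118.742857/67.428571 = 1.761017
a = ȳ − b·x̄ = 8.928571 − 1.761017·5.285714 = -0.379661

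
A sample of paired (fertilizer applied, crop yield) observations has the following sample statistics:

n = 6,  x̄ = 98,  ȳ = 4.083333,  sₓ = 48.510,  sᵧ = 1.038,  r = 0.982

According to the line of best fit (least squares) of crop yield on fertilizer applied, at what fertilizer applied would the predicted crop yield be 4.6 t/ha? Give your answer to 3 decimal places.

122.589

b = r · sᵧ/sₓ = 0.982 · 1.038/48.51 = 0.021012
a = ȳ − b·x̄ = 4.083333 − 0.021012·98 = 2.024109
Set a + b·x = 4.6: x = (4.6 − 2.024109) / 0.021012 = 122.588563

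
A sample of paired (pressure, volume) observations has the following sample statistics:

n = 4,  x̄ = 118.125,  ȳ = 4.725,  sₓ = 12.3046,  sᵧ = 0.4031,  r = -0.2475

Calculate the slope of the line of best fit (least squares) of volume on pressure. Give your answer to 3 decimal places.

-0.008

b = r · sᵧ/sₓ = -0.2475 · 0.4031/12.3046 = -0.008108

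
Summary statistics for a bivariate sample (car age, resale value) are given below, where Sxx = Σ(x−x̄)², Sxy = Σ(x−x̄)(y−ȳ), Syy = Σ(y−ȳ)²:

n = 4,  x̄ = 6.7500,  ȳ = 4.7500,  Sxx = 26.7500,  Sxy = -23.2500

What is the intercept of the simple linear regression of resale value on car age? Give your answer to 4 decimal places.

10.6168

b = Sxy/Sxx = -23.25/26.75 = -0.869159
a = ȳ − b·x̄ = 4.75 − (-0.869159)·6.75 = 10.616822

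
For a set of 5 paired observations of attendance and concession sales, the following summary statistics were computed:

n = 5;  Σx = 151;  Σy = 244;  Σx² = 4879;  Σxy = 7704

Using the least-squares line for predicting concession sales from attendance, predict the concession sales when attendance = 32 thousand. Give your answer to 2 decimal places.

Sxx = Σx² − (Σx)²/n = 4879 − 4560.2 = 318.8
Sxy = Σxy − (Σx)(Σy)/n = 7704 − 7368.8 = 335.2
b = Sxy/Sxx = 335.2/318.8 = 1.051443
a = ȳ − b·x̄ = 48.8 − 1.051443·30.2 = 17.046424
ŷ(32) = a + b·32 = 17.046424 + 1.051443·32 = 50.692597

50.69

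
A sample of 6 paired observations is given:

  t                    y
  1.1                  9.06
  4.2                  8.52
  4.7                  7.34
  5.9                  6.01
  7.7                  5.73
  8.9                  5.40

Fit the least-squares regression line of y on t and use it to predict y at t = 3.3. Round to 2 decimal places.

n = 6, Σx = 32.5, Σy = 42.06, Σxy = 207.888, Σx² = 214.25
Sxx = Σx² − (Σx)²/n = 214.25 − 176.041667 = 38.208333
Sxy = Σxy − (Σx)(Σy)/n = 207.888 − 227.825 = -19.937
b = Sxy/Sxx = -19.937/38.208333 = -0.521797
a = ȳ − b·x̄ = 7.01 − (-0.521797)·5.416667 = 9.836401
ŷ(3.3) = a + b·3.3 = 9.836401 + (-0.521797)·3.3 = 8.114471

8.11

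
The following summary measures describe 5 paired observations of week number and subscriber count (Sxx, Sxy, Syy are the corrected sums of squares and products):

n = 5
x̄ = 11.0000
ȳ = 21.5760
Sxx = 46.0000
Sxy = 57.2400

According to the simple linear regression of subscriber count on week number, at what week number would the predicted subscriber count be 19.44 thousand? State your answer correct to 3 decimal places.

b = Sxy/Sxx = 57.24/46 = 1.244348
a = ȳ − b·x̄ = 21.576 − 1.244348·11 = 7.888174
Set a + b·x = 19.44: x = (19.44 − 7.888174) / 1.244348 = 9.283438

9.283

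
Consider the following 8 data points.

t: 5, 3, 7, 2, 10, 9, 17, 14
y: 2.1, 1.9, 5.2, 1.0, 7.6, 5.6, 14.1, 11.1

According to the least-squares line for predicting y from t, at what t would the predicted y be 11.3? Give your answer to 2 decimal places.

n = 8, Σx = 67, Σy = 48.6, Σxy = 576.1, Σx² = 753
Sxx = Σx² − (Σx)²/n = 753 − 561.125 = 191.875
Sxy = Σxy − (Σx)(Σy)/n = 576.1 − 407.025 = 169.075
b = Sxy/Sxx = 169.075/191.875 = 0.881173
a = ȳ − b·x̄ = 6.075 − 0.881173·8.375 = -1.304821
Set a + b·x = 11.3: x = (11.3 − (-1.304821)) / 0.881173 = 14.304599

14.30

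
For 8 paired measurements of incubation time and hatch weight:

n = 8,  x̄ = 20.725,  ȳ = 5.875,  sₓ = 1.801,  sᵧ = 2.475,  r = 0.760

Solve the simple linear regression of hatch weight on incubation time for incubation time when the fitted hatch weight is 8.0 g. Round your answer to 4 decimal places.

b = r · sᵧ/sₓ = 0.76 · 2.475/1.801 = 1.044420
a = ȳ − b·x̄ = 5.875 − 1.044420·20.725 = -15.770600
Set a + b·x = 8.0: x = (8.0 − (-15.770600)) / 1.044420 = 22.759623

22.7596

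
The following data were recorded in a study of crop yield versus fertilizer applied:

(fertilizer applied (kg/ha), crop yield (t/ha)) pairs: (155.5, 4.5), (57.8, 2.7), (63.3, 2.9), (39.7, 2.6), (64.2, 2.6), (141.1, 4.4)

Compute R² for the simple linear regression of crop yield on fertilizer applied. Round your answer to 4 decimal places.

0.9696

n = 6, Σx = 521.6, Σy = 19.7, Σxy = 1930.36, Σx² = 57134.92, Σy² = 68.83
Sxx = Σx² − (Σx)²/n = 57134.92 − 45344.426667 = 11790.493333
Sxy = Σxy − (Σx)(Σy)/n = 1930.36 − 1712.586667 = 217.773333
Syy = Σy² − (Σy)²/n = 68.83 − 64.681667 = 4.148333
R² = Sxy²/(Sxx·Syy) = (217.773333)²/(11790.493333·4.148333) = 0.969625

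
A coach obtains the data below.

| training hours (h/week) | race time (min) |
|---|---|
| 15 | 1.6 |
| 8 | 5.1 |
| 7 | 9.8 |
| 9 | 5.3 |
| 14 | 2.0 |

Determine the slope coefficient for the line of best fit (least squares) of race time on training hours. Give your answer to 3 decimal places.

-0.812

n = 5, Σx = 53, Σy = 23.8, Σxy = 209.1, Σx² = 615
Sxx = Σx² − (Σx)²/n = 615 − 561.8 = 53.2
Sxy = Σxy − (Σx)(Σy)/n = 209.1 − 252.28 = -43.18
b = Sxy/Sxx = -43.18/53.2 = -0.811654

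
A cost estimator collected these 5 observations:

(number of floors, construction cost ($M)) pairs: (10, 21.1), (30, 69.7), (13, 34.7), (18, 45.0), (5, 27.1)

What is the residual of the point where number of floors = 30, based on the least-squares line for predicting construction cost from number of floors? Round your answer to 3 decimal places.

n = 5, Σx = 76, Σy = 197.6, Σxy = 3698.6, Σx² = 1518
Sxx = Σx² − (Σx)²/n = 1518 − 1155.2 = 362.8
Sxy = Σxy − (Σx)(Σy)/n = 3698.6 − 3003.52 = 695.08
b = Sxy/Sxx = 695.08/362.8 = 1.915877
a = ȳ − b·x̄ = 39.52 − 1.915877·15.2 = 10.398677
ŷ(30) = 10.398677 + 1.915877·30 = 67.874972
residual = y − ŷ = 69.7 − 67.874972 = 1.825028

1.825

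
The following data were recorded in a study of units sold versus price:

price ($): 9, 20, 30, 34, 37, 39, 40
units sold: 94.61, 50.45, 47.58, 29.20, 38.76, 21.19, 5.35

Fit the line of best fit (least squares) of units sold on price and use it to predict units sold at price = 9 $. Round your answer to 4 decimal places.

89.2085

n = 7, Σx = 209, Σy = 287.14, Σxy = 6755.22, Σx² = 7027
Sxx = Σx² − (Σx)²/n = 7027 − 6240.142857 = 786.857143
Sxy = Σxy − (Σx)(Σy)/n = 6755.22 − 8573.18 = -1817.96
b = Sxy/Sxx = -1817.96/786.857143 = -2.310407
a = ȳ − b·x̄ = 41.02 − (-2.310407)·29.857143 = 110.002142
ŷ(9) = a + b·9 = 110.002142 + (-2.310407)·9 = 89.208482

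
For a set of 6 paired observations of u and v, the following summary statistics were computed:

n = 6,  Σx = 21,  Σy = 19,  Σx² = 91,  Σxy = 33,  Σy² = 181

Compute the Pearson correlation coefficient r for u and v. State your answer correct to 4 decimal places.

-0.7285

Sxx = Σx² − (Σx)²/n = 91 − 73.5 = 17.5
Sxy = Σxy − (Σx)(Σy)/n = 33 − 66.5 = -33.5
Syy = Σy² − (Σy)²/n = 181 − 60.166667 = 120.833333
r = Sxy/√(Sxx·Syy) = -33.5/√(2114.583333) = -33.5/45.984599 = -0.728505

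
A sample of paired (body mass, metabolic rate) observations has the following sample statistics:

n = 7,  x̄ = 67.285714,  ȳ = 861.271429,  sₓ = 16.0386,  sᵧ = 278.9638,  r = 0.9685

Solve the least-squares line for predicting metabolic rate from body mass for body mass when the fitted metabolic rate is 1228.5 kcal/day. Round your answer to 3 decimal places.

b = r · sᵧ/sₓ = 0.9685 · 278.9638/16.0386 = 16.845388
a = ȳ − b·x̄ = 861.271429 − 16.845388·67.285714 = -272.182532
Set a + b·x = 1228.5: x = (1228.5 − (-272.182532)) / 16.845388 = 89.085661

89.086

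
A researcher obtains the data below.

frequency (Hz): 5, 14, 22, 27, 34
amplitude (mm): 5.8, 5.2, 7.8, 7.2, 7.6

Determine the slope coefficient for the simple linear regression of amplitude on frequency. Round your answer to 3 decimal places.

0.080

n = 5, Σx = 102, Σy = 33.6, Σxy = 726.2, Σx² = 2590
Sxx = Σx² − (Σx)²/n = 2590 − 2080.8 = 509.2
Sxy = Σxy − (Σx)(Σy)/n = 726.2 − 685.44 = 40.76
b = Sxy/Sxx = 40.76/509.2 = 0.080047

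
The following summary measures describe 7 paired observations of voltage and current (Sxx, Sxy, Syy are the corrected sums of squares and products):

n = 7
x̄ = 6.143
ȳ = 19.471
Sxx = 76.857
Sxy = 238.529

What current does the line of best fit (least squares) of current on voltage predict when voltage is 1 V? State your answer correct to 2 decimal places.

3.51

b = Sxy/Sxx = 238.529/76.857 = 3.103543
a = ȳ − b·x̄ = 19.471 − 3.103543·6.143 = 0.405936
ŷ(1) = a + b·1 = 0.405936 + 3.103543·1 = 3.509479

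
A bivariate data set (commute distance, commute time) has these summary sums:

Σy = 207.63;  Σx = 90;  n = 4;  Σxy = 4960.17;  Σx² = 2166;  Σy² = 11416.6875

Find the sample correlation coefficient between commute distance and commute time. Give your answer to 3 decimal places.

Sxx = Σx² − (Σx)²/n = 2166 − 2025 = 141
Sxy = Σxy − (Σx)(Σy)/n = 4960.17 − 4671.675 = 288.495
Syy = Σy² − (Σy)²/n = 11416.6875 − 10777.554225 = 639.133275
r = Sxy/√(Sxx·Syy) = 288.495/√(90117.791775) = 288.495/300.196255 = 0.961021

0.961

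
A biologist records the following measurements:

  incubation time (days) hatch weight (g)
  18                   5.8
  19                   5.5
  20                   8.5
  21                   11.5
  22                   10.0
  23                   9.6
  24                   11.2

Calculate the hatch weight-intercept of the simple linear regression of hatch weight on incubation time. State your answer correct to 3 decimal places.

n = 7, Σx = 147, Σy = 62.1, Σxy = 1330, Σx² = 3115
Sxx = Σx² − (Σx)²/n = 3115 − 3087 = 28
Sxy = Σxy − (Σx)(Σy)/n = 1330 − 1304.1 = 25.9
b = Sxy/Sxx = 25.9/28 = 0.925
a = ȳ − b·x̄ = 8.871429 − 0.925·21 = -10.553571

-10.554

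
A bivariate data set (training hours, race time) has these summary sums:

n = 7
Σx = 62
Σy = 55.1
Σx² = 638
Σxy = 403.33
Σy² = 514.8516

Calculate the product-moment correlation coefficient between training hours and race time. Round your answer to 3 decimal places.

Sxx = Σx² − (Σx)²/n = 638 − 549.142857 = 88.857143
Sxy = Σxy − (Σx)(Σy)/n = 403.33 − 488.028571 = -84.698571
Syy = Σy² − (Σy)²/n = 514.8516 − 433.715714 = 81.135886
r = Sxy/√(Sxx·Syy) = -84.698571/√(7209.502988) = -84.698571/84.908792 = -0.997524

-0.998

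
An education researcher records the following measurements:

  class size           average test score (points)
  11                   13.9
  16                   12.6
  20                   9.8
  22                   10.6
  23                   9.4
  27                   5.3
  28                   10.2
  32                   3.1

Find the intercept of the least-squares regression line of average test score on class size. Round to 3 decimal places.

19.657

n = 8, Σx = 179, Σy = 74.9, Σxy = 1527.8, Σx² = 4327
Sxx = Σx² − (Σx)²/n = 4327 − 4005.125 = 321.875
Sxy = Σxy − (Σx)(Σy)/n = 1527.8 − 1675.8875 = -148.0875
b = Sxy/Sxx = -148.0875/321.875 = -0.460078
a = ȳ − b·x̄ = 9.3625 − (-0.460078)·22.375 = 19.656738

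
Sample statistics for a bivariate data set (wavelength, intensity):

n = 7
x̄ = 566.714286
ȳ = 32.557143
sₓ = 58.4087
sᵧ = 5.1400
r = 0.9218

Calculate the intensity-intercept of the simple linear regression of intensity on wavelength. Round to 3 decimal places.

-13.414

b = r · sᵧ/sₓ = 0.9218 · 5.14/58.4087 = 0.081119
a = ȳ − b·x̄ = 32.557143 − 0.081119·566.714286 = -13.414121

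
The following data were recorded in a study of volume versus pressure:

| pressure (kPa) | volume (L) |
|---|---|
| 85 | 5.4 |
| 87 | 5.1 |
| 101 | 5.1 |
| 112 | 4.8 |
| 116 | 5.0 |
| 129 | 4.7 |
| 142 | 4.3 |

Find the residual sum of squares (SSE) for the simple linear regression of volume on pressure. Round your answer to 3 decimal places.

0.100

n = 7, Σx = 772, Σy = 34.4, Σxy = 3752.3, Σx² = 87800, Σy² = 169.8
Sxx = Σx² − (Σx)²/n = 87800 − 85140.571429 = 2659.428571
Sxy = Σxy − (Σx)(Σy)/n = 3752.3 − 3793.828571 = -41.528571
Syy = Σy² − (Σy)²/n = 169.8 − 169.051429 = 0.748571
b = Sxy/Sxx = -41.528571/2659.428571 = -0.015616
SSE = Syy − b·Sxy = 0.748571 − (-0.015616)·(-41.528571) = 0.100078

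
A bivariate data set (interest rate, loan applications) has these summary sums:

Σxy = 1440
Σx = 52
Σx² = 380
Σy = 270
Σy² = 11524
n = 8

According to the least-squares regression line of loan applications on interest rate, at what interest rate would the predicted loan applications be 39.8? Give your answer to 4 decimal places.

5.6933

Sxx = Σx² − (Σx)²/n = 380 − 338 = 42
Sxy = Σxy − (Σx)(Σy)/n = 1440 − 1755 = -315
b = Sxy/Sxx = -315/42 = -7.5
a = ȳ − b·x̄ = 33.75 − (-7.5)·6.5 = 82.5
Set a + b·x = 39.8: x = (39.8 − 82.5) / (-7.5) = 5.693333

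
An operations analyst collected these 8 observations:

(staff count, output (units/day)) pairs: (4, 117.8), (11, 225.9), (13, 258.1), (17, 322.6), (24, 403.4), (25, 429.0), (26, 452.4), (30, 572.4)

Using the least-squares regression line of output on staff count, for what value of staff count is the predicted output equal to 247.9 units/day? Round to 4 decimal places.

n = 8, Σx = 150, Σy = 2781.6, Σxy = 61136.6, Σx² = 3372
Sxx = Σx² − (Σx)²/n = 3372 − 2812.5 = 559.5
Sxy = Σxy − (Σx)(Σy)/n = 61136.6 − 52155 = 8981.6
b = Sxy/Sxx = 8981.6/559.5 = 16.052904
a = ȳ − b·x̄ = 347.7 − 16.052904·18.75 = 46.708043
Set a + b·x = 247.9: x = (247.9 − 46.708043) / 16.052904 = 12.533056

12.5331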